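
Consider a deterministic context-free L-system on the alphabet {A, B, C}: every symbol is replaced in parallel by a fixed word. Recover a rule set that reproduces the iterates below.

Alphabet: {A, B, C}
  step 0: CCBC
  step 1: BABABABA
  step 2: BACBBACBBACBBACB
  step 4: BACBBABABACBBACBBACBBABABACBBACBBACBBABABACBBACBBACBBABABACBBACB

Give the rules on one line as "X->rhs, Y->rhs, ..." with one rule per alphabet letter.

  step 1 ⇒ step 2: BABABABA ⇒ BA·CB·BA·CB·BA·CB·BA·CB
    A ↦ CB
    B ↦ BA
  step 0 ⇒ step 1: CCBC ⇒ BA·BA·BA·BA
    C ↦ BA

A->CB, B->BA, C->BA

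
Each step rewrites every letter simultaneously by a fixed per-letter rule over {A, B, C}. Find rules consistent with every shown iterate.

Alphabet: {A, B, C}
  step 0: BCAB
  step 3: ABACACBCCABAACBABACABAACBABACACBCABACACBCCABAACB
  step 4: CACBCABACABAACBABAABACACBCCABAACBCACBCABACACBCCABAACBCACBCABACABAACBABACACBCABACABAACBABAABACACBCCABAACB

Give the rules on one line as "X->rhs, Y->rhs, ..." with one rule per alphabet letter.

  step 3 ⇒ step 4: ABACACBCCABAACBABACABAACBABACACBCABACACBCCABAACB ⇒ C·ACB·C·ABA·C·ABA·ACB·ABA·ABA·C·ACB·C·C·ABA·ACB·C·ACB·C·ABA·C·ACB·C·C·ABA·ACB·C·ACB·C·ABA·C·ABA·ACB·ABA·C·ACB·C·ABA·C·ABA·ACB·ABA·ABA·C·ACB·C·C·ABA·ACB
    A ↦ C
    B ↦ ACB
    C ↦ ABA

A->C, B->ACB, C->ABA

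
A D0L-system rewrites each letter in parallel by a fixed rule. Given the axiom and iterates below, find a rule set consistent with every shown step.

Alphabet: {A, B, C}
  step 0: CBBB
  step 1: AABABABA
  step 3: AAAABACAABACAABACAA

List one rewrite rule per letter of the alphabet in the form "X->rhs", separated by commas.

A->C, B->BA, C->AA

  step 0 ⇒ step 1: CBBB ⇒ AA·BA·BA·BA
    B ↦ BA
    C ↦ AA
    A ↦ C  (constrained at step 1)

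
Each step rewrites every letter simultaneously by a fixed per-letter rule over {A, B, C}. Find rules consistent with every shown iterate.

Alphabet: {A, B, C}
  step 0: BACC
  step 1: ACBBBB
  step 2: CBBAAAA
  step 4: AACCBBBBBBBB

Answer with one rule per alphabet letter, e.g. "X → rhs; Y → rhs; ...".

  step 1 ⇒ step 2: ACBBBB ⇒ C·BB·A·A·A·A
    A ↦ C
    B ↦ A
    C ↦ BB

A->C, B->A, C->BB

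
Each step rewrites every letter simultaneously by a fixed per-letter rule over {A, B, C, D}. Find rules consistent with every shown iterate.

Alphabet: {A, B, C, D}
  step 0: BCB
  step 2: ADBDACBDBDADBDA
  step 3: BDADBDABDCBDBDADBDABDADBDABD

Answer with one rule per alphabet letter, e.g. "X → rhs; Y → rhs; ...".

A->BD, B->DBD, C->CB, D->A

  step 2 ⇒ step 3: ADBDACBDBDADBDA ⇒ BD·A·DBD·A·BD·CB·DBD·A·DBD·A·BD·A·DBD·A·BD
    A ↦ BD
    B ↦ DBD
    C ↦ CB
    D ↦ A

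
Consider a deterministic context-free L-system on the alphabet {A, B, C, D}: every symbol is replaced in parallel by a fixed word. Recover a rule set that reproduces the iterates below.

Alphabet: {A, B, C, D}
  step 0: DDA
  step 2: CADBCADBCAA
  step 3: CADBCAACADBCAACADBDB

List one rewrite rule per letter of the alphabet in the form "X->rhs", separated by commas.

  step 2 ⇒ step 3: CADBCADBCAA ⇒ CA·DB·CA·A·CA·DB·CA·A·CA·DB·DB
    A ↦ DB
    B ↦ A
    C ↦ CA
    D ↦ CA

A->DB, B->A, C->CA, D->CA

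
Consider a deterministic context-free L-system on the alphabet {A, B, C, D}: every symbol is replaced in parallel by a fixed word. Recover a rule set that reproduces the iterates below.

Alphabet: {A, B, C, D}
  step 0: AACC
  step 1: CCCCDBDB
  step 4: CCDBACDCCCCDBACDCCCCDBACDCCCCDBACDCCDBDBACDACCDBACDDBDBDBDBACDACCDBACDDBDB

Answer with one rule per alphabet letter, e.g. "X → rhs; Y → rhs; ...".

A->CC, B->A, C->DB, D->ACD

  step 0 ⇒ step 1: AACC ⇒ CC·CC·DB·DB
    A ↦ CC
    C ↦ DB
    B ↦ A  (constrained at step 1)
    D ↦ ACD  (constrained at step 1)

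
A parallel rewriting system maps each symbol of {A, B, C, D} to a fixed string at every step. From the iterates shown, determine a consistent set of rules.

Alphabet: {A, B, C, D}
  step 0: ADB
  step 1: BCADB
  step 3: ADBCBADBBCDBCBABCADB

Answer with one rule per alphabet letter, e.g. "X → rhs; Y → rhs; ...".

A->BC, B->DB, C->CBA, D->A

  step 0 ⇒ step 1: ADB ⇒ BC·A·DB
    A ↦ BC
    B ↦ DB
    D ↦ A
    C ↦ CBA  (constrained at step 1)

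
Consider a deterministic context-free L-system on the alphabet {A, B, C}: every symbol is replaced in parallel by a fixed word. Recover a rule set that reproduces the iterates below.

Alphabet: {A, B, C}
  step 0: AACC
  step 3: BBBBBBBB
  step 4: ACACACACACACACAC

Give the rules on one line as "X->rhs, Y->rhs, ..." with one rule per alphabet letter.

A->B, B->AC, C->B

  step 3 ⇒ step 4: BBBBBBBB ⇒ AC·AC·AC·AC·AC·AC·AC·AC
    B ↦ AC
    A ↦ B  (constrained at step 0)
    C ↦ B  (constrained at step 0)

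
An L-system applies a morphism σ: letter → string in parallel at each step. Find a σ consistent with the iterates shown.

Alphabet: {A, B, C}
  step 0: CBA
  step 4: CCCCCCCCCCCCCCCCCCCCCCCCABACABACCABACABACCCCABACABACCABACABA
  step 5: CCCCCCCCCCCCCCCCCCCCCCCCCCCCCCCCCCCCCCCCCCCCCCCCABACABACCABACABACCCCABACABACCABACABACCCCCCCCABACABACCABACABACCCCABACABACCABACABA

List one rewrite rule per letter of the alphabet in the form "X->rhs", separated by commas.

A->ABA, B->C, C->CC

  step 4 ⇒ step 5: CCCCCCCCCCCCCCCCCCCCCCCCABACABACCABACABACCCCABACABACCABACABA ⇒ CC·CC·CC·CC·CC·CC·CC·CC·CC·CC·CC·CC·CC·CC·CC·CC·CC·CC·CC·CC·CC·CC·CC·CC·ABA·C·ABA·CC·ABA·C·ABA·CC·CC·ABA·C·ABA·CC·ABA·C·ABA·CC·CC·CC·CC·ABA·C·ABA·CC·ABA·C·ABA·CC·CC·ABA·C·ABA·CC·ABA·C·ABA
    A ↦ ABA
    B ↦ C
    C ↦ CC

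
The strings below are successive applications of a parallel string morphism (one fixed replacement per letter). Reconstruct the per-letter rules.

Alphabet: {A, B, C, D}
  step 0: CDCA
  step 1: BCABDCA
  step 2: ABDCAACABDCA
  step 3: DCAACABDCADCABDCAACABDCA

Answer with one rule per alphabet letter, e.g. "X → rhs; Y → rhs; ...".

  step 2 ⇒ step 3: ABDCAACABDCA ⇒ DCA·A·CA·B·DCA·DCA·B·DCA·A·CA·B·DCA
    A ↦ DCA
    B ↦ A
    C ↦ B
    D ↦ CA

A->DCA, B->A, C->B, D->CA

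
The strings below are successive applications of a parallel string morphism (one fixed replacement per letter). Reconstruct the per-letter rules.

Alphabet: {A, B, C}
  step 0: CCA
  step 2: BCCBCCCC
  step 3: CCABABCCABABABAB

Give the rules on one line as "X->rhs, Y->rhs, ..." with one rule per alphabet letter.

A->B, B->CC, C->AB

  step 2 ⇒ step 3: BCCBCCCC ⇒ CC·AB·AB·CC·AB·AB·AB·AB
    B ↦ CC
    C ↦ AB
    A ↦ B  (constrained at step 0)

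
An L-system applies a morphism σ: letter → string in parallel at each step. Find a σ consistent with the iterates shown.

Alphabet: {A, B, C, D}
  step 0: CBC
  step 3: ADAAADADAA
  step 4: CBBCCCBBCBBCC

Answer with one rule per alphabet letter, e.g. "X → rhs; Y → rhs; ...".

A->C, B->A, C->AD, D->BB

  step 3 ⇒ step 4: ADAAADADAA ⇒ C·BB·C·C·C·BB·C·BB·C·C
    A ↦ C
    D ↦ BB
    B ↦ A  (constrained at step 0)
    C ↦ AD  (constrained at step 0)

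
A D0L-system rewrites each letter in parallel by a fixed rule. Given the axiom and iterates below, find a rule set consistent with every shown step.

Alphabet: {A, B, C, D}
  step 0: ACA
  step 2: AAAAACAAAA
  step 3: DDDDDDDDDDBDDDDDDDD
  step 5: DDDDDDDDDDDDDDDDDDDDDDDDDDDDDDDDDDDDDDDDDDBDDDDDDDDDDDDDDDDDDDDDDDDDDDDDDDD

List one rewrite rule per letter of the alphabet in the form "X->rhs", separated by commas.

A->DD, B->AC, C->B, D->AA

  step 2 ⇒ step 3: AAAAACAAAA ⇒ DD·DD·DD·DD·DD·B·DD·DD·DD·DD
    A ↦ DD
    C ↦ B
    B ↦ AC  (constrained at step 3)
    D ↦ AA  (constrained at step 3)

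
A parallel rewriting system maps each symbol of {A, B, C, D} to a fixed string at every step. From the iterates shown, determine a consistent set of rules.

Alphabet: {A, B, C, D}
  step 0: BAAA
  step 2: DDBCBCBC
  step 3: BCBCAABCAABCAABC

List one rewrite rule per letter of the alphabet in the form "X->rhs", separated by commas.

A->D, B->AA, C->BC, D->BC

  step 2 ⇒ step 3: DDBCBCBC ⇒ BC·BC·AA·BC·AA·BC·AA·BC
    B ↦ AA
    C ↦ BC
    D ↦ BC
    A ↦ D  (constrained at step 0)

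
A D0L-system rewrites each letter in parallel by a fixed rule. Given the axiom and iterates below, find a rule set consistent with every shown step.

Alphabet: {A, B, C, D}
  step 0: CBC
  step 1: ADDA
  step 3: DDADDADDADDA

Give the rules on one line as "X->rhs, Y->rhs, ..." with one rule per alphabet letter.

A->BC, B->DD, C->A, D->BC

  step 0 ⇒ step 1: CBC ⇒ A·DD·A
    B ↦ DD
    C ↦ A
    A ↦ BC  (constrained at step 1)
    D ↦ BC  (constrained at step 1)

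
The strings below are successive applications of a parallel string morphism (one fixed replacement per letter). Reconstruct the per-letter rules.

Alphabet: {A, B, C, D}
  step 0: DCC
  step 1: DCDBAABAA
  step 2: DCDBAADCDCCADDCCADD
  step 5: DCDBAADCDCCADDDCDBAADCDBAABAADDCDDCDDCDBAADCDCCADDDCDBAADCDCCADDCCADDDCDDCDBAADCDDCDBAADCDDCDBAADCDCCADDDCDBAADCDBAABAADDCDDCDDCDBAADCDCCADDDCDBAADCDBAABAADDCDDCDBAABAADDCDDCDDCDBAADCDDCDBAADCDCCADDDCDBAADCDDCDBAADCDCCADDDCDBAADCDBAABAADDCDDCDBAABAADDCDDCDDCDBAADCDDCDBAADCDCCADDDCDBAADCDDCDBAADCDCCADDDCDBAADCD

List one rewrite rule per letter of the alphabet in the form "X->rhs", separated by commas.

A->D, B->CCA, C->BAA, D->DCD

  step 1 ⇒ step 2: DCDBAABAA ⇒ DCD·BAA·DCD·CCA·D·D·CCA·D·D
    A ↦ D
    B ↦ CCA
    C ↦ BAA
    D ↦ DCD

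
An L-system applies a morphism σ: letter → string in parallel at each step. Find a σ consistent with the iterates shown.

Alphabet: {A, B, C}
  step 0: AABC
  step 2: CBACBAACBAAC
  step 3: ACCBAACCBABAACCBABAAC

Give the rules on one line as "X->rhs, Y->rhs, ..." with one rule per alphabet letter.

A->BA, B->C, C->AC

  step 2 ⇒ step 3: CBACBAACBAAC ⇒ AC·C·BA·AC·C·BA·BA·AC·C·BA·BA·AC
    A ↦ BA
    B ↦ C
    C ↦ AC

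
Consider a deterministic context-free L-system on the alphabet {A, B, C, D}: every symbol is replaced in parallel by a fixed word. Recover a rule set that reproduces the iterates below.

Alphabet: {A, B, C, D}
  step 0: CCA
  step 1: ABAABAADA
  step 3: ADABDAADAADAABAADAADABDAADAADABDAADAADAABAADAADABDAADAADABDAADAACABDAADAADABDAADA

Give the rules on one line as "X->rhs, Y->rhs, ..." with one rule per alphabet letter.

A->ADA, B->ACA, C->ABA, D->BDA

  step 0 ⇒ step 1: CCA ⇒ ABA·ABA·ADA
    A ↦ ADA
    C ↦ ABA
    B ↦ ACA  (constrained at step 1)
    D ↦ BDA  (constrained at step 1)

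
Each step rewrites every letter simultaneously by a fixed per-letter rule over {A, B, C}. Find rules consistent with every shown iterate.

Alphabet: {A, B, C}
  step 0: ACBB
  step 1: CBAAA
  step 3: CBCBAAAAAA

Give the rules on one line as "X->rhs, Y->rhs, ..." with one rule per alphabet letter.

  step 0 ⇒ step 1: ACBB ⇒ CB·A·A·A
    A ↦ CB
    B ↦ A
    C ↦ A

A->CB, B->A, C->A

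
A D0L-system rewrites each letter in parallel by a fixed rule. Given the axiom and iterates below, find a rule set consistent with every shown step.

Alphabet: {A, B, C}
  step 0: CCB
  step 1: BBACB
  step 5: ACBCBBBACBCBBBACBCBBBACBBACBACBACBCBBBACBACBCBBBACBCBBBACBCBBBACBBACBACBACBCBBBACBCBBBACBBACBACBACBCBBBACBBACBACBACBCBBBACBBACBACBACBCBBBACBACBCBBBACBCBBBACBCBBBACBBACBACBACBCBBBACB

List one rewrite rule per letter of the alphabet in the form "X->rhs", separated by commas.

A->CBB, B->ACB, C->B

  step 0 ⇒ step 1: CCB ⇒ B·B·ACB
    B ↦ ACB
    C ↦ B
    A ↦ CBB  (constrained at step 1)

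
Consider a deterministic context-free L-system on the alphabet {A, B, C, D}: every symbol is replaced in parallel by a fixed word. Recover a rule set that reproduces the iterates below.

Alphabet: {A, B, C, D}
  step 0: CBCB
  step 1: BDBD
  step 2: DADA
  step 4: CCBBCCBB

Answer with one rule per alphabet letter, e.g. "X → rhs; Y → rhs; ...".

  step 1 ⇒ step 2: BDBD ⇒ D·A·D·A
    B ↦ D
    D ↦ A
    A ↦ CC  (constrained at step 2)
  step 0 ⇒ step 1: CBCB ⇒ B·D·B·D
    C ↦ B

A->CC, B->D, C->B, D->A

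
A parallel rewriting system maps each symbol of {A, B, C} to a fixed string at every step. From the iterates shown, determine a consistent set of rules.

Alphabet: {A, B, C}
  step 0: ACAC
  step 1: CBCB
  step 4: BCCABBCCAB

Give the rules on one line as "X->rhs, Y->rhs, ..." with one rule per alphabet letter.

  step 0 ⇒ step 1: ACAC ⇒ C·B·C·B
    A ↦ C
    C ↦ B
    B ↦ CA  (constrained at step 1)

A->C, B->CA, C->B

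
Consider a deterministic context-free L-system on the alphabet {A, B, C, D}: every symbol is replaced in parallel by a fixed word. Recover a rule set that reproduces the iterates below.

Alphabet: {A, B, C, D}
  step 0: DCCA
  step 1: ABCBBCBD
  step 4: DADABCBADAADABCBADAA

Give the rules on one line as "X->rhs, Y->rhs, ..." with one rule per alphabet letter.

  step 0 ⇒ step 1: DCCA ⇒ A·BCB·BCB·D
    A ↦ D
    C ↦ BCB
    D ↦ A
    B ↦ A  (constrained at step 1)

A->D, B->A, C->BCB, D->A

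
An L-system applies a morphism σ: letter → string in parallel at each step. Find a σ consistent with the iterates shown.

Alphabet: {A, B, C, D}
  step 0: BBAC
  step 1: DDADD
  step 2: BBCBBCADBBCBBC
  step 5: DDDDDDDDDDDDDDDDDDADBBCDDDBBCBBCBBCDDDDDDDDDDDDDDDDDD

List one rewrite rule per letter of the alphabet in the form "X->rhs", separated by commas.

A->AD, B->D, C->D, D->BBC

  step 1 ⇒ step 2: DDADD ⇒ BBC·BBC·AD·BBC·BBC
    A ↦ AD
    D ↦ BBC
  step 0 ⇒ step 1: BBAC ⇒ D·D·AD·D
    B ↦ D
  step 0 ⇒ step 1: BBAC ⇒ D·D·AD·D
    C ↦ D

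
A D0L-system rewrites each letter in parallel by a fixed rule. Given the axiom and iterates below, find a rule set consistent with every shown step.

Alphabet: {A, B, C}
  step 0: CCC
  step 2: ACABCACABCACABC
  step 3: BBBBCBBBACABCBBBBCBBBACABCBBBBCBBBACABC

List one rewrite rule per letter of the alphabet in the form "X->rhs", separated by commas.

  step 2 ⇒ step 3: ACABCACABCACABC ⇒ BBB·BC·BBB·ACA·BC·BBB·BC·BBB·ACA·BC·BBB·BC·BBB·ACA·BC
    A ↦ BBB
    B ↦ ACA
    C ↦ BC

A->BBB, B->ACA, C->BC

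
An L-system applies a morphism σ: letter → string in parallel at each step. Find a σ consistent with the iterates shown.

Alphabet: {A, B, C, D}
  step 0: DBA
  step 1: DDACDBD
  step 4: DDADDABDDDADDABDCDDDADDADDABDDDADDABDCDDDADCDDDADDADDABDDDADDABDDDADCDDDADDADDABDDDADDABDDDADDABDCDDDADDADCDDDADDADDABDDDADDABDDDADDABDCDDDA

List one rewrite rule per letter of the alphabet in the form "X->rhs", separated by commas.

A->BD, B->CD, C->DCD, D->DDA

  step 0 ⇒ step 1: DBA ⇒ DDA·CD·BD
    A ↦ BD
    B ↦ CD
    D ↦ DDA
    C ↦ DCD  (constrained at step 1)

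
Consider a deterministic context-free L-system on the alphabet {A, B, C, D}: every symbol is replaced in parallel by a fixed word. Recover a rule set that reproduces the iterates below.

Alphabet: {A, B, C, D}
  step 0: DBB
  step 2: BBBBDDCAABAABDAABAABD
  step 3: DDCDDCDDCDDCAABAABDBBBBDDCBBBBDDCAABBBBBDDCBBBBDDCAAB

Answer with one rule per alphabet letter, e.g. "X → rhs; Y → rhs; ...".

  step 2 ⇒ step 3: BBBBDDCAABAABDAABAABD ⇒ DDC·DDC·DDC·DDC·AAB·AAB·D·BB·BB·DDC·BB·BB·DDC·AAB·BB·BB·DDC·BB·BB·DDC·AAB
    A ↦ BB
    B ↦ DDC
    C ↦ D
    D ↦ AAB

A->BB, B->DDC, C->D, D->AAB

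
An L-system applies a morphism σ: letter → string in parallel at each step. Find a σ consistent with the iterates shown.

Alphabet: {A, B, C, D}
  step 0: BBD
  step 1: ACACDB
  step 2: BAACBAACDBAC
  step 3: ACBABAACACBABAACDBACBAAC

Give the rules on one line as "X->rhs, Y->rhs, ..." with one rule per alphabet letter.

A->BA, B->AC, C->AC, D->DB

  step 2 ⇒ step 3: BAACBAACDBAC ⇒ AC·BA·BA·AC·AC·BA·BA·AC·DB·AC·BA·AC
    A ↦ BA
    B ↦ AC
    C ↦ AC
    D ↦ DB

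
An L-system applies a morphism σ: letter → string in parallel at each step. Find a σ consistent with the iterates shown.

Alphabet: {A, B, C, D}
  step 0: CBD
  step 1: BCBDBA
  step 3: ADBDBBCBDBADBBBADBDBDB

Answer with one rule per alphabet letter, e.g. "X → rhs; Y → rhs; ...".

  step 0 ⇒ step 1: CBD ⇒ BCB·DB·A
    B ↦ DB
    C ↦ BCB
    D ↦ A
    A ↦ BB  (constrained at step 1)

A->BB, B->DB, C->BCB, D->A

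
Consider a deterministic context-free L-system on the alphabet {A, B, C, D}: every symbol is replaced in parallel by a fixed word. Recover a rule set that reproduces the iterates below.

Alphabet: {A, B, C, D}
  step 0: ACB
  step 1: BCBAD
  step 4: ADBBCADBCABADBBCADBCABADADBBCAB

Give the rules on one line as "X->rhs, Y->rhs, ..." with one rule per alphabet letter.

  step 0 ⇒ step 1: ACB ⇒ BC·B·AD
    A ↦ BC
    B ↦ AD
    C ↦ B
    D ↦ AB  (constrained at step 1)

A->BC, B->AD, C->B, D->AB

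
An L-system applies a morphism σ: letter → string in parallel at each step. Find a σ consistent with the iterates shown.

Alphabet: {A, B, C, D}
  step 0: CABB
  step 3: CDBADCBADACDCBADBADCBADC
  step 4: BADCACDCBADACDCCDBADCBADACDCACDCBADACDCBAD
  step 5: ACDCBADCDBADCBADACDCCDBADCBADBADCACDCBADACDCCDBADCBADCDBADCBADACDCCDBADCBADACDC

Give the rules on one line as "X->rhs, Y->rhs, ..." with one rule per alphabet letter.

  step 4 ⇒ step 5: BADCACDCBADACDCCDBADCBADACDCACDCBADACDCBAD ⇒ A·CD·C·BAD·CD·BAD·C·BAD·A·CD·C·CD·BAD·C·BAD·BAD·C·A·CD·C·BAD·A·CD·C·CD·BAD·C·BAD·CD·BAD·C·BAD·A·CD·C·CD·BAD·C·BAD·A·CD·C
    A ↦ CD
    B ↦ A
    C ↦ BAD
    D ↦ C

A->CD, B->A, C->BAD, D->C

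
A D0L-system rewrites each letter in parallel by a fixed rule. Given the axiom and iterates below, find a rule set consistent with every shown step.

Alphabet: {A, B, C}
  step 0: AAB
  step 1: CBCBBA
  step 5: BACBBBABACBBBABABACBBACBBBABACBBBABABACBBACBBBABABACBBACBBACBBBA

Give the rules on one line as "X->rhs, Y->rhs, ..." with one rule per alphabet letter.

A->CB, B->BA, C->B

  step 0 ⇒ step 1: AAB ⇒ CB·CB·BA
    A ↦ CB
    B ↦ BA
    C ↦ B  (constrained at step 1)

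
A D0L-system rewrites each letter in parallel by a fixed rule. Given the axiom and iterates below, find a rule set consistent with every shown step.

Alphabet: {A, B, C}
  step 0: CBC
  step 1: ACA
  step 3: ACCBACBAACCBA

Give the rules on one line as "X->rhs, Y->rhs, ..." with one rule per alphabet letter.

A->CBA, B->C, C->A

  step 0 ⇒ step 1: CBC ⇒ A·C·A
    B ↦ C
    C ↦ A
    A ↦ CBA  (constrained at step 1)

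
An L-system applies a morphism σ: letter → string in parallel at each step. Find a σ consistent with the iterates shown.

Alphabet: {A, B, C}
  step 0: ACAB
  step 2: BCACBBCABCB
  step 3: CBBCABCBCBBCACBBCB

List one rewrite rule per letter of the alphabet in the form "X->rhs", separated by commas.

A->CA, B->CB, C->B

  step 2 ⇒ step 3: BCACBBCABCB ⇒ CB·B·CA·B·CB·CB·B·CA·CB·B·CB
    A ↦ CA
    B ↦ CB
    C ↦ B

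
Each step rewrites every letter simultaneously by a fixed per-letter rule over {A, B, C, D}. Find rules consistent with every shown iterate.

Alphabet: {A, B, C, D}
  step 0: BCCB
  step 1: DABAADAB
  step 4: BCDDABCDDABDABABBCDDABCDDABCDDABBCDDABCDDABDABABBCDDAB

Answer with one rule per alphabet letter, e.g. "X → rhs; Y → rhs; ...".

A->CD, B->DAB, C->A, D->B

  step 0 ⇒ step 1: BCCB ⇒ DAB·A·A·DAB
    B ↦ DAB
    C ↦ A
    A ↦ CD  (constrained at step 1)
    D ↦ B  (constrained at step 1)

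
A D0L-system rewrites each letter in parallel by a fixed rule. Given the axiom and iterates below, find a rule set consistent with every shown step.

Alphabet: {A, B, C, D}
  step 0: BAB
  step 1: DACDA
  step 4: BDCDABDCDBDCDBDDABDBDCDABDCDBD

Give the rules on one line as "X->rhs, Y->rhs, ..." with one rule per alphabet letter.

  step 0 ⇒ step 1: BAB ⇒ DA·C·DA
    A ↦ C
    B ↦ DA
    C ↦ CD  (constrained at step 1)
    D ↦ BD  (constrained at step 1)

A->C, B->DA, C->CD, D->BD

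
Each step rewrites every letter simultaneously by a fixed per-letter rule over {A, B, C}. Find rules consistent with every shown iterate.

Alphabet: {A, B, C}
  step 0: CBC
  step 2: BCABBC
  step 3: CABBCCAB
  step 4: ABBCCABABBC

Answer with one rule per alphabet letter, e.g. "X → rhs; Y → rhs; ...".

  step 3 ⇒ step 4: CABBCCAB ⇒ AB·B·C·C·AB·AB·B·C
    A ↦ B
    B ↦ C
    C ↦ AB

A->B, B->C, C->AB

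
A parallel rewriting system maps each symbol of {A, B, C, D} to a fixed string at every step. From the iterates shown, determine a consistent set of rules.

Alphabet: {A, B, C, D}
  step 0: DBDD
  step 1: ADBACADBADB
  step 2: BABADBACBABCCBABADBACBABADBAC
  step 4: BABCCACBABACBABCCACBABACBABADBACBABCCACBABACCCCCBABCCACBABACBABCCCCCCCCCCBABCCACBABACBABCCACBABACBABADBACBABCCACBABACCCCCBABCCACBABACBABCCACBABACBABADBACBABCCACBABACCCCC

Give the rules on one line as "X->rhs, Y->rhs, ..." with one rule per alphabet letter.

A->BAB, B->AC, C->CC, D->ADB

  step 1 ⇒ step 2: ADBACADBADB ⇒ BAB·ADB·AC·BAB·CC·BAB·ADB·AC·BAB·ADB·AC
    A ↦ BAB
    B ↦ AC
    C ↦ CC
    D ↦ ADB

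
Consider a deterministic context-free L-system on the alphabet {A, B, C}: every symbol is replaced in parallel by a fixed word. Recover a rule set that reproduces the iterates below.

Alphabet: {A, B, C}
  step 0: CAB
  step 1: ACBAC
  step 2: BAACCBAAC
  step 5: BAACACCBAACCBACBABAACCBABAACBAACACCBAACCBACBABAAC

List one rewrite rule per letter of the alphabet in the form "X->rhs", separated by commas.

  step 1 ⇒ step 2: ACBAC ⇒ BA·AC·C·BA·AC
    A ↦ BA
    B ↦ C
    C ↦ AC

A->BA, B->C, C->AC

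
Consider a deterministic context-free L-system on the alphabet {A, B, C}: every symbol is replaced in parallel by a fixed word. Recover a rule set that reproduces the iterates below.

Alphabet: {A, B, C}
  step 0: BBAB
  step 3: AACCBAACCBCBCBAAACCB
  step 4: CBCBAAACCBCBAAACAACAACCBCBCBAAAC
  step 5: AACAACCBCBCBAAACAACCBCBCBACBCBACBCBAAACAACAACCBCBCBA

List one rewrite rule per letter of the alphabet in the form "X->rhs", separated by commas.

  step 4 ⇒ step 5: CBCBAAACCBCBAAACAACAACCBCBCBAAAC ⇒ A·AC·A·AC·CB·CB·CB·A·A·AC·A·AC·CB·CB·CB·A·CB·CB·A·CB·CB·A·A·AC·A·AC·A·AC·CB·CB·CB·A
    A ↦ CB
    B ↦ AC
    C ↦ A

A->CB, B->AC, C->A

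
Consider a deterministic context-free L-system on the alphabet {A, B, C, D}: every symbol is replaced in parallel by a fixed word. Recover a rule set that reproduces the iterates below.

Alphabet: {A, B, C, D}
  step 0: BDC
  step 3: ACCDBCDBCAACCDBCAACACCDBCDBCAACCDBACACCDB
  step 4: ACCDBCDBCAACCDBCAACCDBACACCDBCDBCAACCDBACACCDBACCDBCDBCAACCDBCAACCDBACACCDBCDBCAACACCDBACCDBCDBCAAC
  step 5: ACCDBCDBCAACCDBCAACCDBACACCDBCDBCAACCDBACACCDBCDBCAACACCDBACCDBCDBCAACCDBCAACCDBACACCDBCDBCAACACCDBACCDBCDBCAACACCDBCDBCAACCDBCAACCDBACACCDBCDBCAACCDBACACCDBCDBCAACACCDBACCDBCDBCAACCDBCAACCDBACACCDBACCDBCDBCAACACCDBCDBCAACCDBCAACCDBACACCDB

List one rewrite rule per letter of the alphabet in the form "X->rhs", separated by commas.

A->AC, B->AC, C->CDB, D->CA

  step 4 ⇒ step 5: ACCDBCDBCAACCDBCAACCDBACACCDBCDBCAACCDBACACCDBACCDBCDBCAACCDBCAACCDBACACCDBCDBCAACACCDBACCDBCDBCAAC ⇒ AC·CDB·CDB·CA·AC·CDB·CA·AC·CDB·AC·AC·CDB·CDB·CA·AC·CDB·AC·AC·CDB·CDB·CA·AC·AC·CDB·AC·CDB·CDB·CA·AC·CDB·CA·AC·CDB·AC·AC·CDB·CDB·CA·AC·AC·CDB·AC·CDB·CDB·CA·AC·AC·CDB·CDB·CA·AC·CDB·CA·AC·CDB·AC·AC·CDB·CDB·CA·AC·CDB·AC·AC·CDB·CDB·CA·AC·AC·CDB·AC·CDB·CDB·CA·AC·CDB·CA·AC·CDB·AC·AC·CDB·AC·CDB·CDB·CA·AC·AC·CDB·CDB·CA·AC·CDB·CA·AC·CDB·AC·AC·CDB
    A ↦ AC
    B ↦ AC
    C ↦ CDB
    D ↦ CA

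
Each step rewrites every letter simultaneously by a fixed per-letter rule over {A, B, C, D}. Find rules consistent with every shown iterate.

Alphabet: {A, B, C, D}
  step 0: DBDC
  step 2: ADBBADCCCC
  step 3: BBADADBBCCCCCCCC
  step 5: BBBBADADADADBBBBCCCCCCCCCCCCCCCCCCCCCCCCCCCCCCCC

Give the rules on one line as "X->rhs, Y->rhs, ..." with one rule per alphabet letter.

  step 2 ⇒ step 3: ADBBADCCCC ⇒ B·B·AD·AD·B·B·CC·CC·CC·CC
    A ↦ B
    B ↦ AD
    C ↦ CC
    D ↦ B

A->B, B->AD, C->CC, D->B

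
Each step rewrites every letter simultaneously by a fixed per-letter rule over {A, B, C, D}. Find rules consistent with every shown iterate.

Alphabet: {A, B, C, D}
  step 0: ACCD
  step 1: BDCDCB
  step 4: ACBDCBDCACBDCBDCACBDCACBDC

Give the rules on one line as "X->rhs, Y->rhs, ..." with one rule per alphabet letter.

  step 0 ⇒ step 1: ACCD ⇒ B·DC·DC·B
    A ↦ B
    C ↦ DC
    D ↦ B
    B ↦ AC  (constrained at step 1)

A->B, B->AC, C->DC, D->B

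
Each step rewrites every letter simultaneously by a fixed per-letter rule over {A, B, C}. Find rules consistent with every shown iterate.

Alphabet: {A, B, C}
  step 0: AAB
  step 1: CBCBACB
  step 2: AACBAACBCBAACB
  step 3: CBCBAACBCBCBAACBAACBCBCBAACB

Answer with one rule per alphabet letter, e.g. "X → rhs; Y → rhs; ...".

  step 2 ⇒ step 3: AACBAACBCBAACB ⇒ CB·CB·A·ACB·CB·CB·A·ACB·A·ACB·CB·CB·A·ACB
    A ↦ CB
    B ↦ ACB
    C ↦ A

A->CB, B->ACB, C->A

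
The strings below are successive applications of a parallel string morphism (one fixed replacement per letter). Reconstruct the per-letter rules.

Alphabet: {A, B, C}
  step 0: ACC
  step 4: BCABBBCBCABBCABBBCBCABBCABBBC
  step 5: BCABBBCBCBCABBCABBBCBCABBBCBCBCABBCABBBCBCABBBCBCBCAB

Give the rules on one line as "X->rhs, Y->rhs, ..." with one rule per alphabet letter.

A->B, B->BC, C->AB

  step 4 ⇒ step 5: BCABBBCBCABBCABBBCBCABBCABBBC ⇒ BC·AB·B·BC·BC·BC·AB·BC·AB·B·BC·BC·AB·B·BC·BC·BC·AB·BC·AB·B·BC·BC·AB·B·BC·BC·BC·AB
    A ↦ B
    B ↦ BC
    C ↦ AB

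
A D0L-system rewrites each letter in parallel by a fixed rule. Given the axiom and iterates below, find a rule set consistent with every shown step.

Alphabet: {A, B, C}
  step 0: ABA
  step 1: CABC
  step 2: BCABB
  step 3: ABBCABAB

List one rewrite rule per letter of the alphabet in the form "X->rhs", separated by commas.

A->C, B->AB, C->B

  step 2 ⇒ step 3: BCABB ⇒ AB·B·C·AB·AB
    A ↦ C
    B ↦ AB
    C ↦ B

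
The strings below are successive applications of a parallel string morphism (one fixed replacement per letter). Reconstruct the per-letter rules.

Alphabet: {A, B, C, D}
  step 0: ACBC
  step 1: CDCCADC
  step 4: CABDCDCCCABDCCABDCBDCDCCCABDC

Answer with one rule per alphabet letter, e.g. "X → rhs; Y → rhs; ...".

  step 0 ⇒ step 1: ACBC ⇒ C·DC·CA·DC
    A ↦ C
    B ↦ CA
    C ↦ DC
    D ↦ B  (constrained at step 1)

A->C, B->CA, C->DC, D->B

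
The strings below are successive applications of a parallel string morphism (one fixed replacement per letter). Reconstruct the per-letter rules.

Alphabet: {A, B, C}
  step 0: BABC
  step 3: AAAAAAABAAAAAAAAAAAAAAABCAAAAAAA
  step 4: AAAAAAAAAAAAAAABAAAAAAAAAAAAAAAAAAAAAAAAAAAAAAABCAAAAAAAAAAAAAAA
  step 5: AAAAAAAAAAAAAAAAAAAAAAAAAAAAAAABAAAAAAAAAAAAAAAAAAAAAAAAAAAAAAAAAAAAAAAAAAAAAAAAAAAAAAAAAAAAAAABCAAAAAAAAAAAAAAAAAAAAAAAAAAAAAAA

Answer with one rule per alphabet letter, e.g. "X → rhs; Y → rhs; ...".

  step 4 ⇒ step 5: AAAAAAAAAAAAAAABAAAAAAAAAAAAAAAAAAAAAAAAAAAAAAABCAAAAAAAAAAAAAAA ⇒ AA·AA·AA·AA·AA·AA·AA·AA·AA·AA·AA·AA·AA·AA·AA·AB·AA·AA·AA·AA·AA·AA·AA·AA·AA·AA·AA·AA·AA·AA·AA·AA·AA·AA·AA·AA·AA·AA·AA·AA·AA·AA·AA·AA·AA·AA·AA·AB·CA·AA·AA·AA·AA·AA·AA·AA·AA·AA·AA·AA·AA·AA·AA·AA
    A ↦ AA
    B ↦ AB
    C ↦ CA

A->AA, B->AB, C->CA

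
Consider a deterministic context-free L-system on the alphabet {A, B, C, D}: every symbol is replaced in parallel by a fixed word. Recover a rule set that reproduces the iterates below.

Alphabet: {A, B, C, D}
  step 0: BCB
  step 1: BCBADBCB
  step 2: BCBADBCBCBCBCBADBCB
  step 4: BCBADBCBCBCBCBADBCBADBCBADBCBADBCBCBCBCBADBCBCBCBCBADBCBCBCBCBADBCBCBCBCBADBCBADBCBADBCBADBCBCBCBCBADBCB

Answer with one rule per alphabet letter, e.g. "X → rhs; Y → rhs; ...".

  step 1 ⇒ step 2: BCBADBCB ⇒ BCB·AD·BCB·CB·C·BCB·AD·BCB
    A ↦ CB
    B ↦ BCB
    C ↦ AD
    D ↦ C

A->CB, B->BCB, C->AD, D->C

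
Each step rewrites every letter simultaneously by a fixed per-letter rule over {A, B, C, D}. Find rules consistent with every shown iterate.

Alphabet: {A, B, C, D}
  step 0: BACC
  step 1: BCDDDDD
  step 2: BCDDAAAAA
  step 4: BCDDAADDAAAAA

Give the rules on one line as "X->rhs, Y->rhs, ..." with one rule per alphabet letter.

A->D, B->BC, C->DD, D->A

  step 1 ⇒ step 2: BCDDDDD ⇒ BC·DD·A·A·A·A·A
    B ↦ BC
    C ↦ DD
    D ↦ A
  step 0 ⇒ step 1: BACC ⇒ BC·D·DD·DD
    A ↦ D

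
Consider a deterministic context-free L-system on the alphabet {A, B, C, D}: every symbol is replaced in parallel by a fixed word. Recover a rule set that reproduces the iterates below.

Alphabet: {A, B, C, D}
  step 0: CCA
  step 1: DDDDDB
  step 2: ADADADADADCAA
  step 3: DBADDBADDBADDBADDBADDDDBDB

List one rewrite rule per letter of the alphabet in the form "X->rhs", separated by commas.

A->DB, B->CAA, C->DD, D->AD

  step 2 ⇒ step 3: ADADADADADCAA ⇒ DB·AD·DB·AD·DB·AD·DB·AD·DB·AD·DD·DB·DB
    A ↦ DB
    C ↦ DD
    D ↦ AD
  step 1 ⇒ step 2: DDDDDB ⇒ AD·AD·AD·AD·AD·CAA
    B ↦ CAA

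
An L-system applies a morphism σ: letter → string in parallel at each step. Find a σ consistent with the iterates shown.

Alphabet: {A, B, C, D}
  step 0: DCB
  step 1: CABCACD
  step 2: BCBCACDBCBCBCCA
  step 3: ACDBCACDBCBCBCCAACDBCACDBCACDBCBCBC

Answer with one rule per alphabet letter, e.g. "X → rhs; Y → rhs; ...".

A->BC, B->ACD, C->BC, D->CA

  step 2 ⇒ step 3: BCBCACDBCBCBCCA ⇒ ACD·BC·ACD·BC·BC·BC·CA·ACD·BC·ACD·BC·ACD·BC·BC·BC
    A ↦ BC
    B ↦ ACD
    C ↦ BC
    D ↦ CA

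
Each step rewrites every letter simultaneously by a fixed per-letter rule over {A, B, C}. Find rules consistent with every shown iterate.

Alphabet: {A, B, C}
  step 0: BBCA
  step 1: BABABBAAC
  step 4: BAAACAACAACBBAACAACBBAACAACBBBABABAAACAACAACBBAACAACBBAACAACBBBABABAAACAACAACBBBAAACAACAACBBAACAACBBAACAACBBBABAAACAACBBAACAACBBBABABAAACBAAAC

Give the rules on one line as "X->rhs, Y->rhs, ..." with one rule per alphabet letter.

  step 0 ⇒ step 1: BBCA ⇒ BA·BA·BB·AAC
    A ↦ AAC
    B ↦ BA
    C ↦ BB

A->AAC, B->BA, C->BB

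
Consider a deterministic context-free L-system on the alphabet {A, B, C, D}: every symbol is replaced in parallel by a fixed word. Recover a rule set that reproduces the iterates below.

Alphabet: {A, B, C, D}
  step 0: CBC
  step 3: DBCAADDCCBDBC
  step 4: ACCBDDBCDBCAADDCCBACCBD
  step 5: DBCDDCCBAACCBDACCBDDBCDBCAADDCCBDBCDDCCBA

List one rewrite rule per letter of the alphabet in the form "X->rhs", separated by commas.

  step 4 ⇒ step 5: ACCBDDBCDBCAADDCCBACCBD ⇒ DBC·D·D·CCB·A·A·CCB·D·A·CCB·D·DBC·DBC·A·A·D·D·CCB·DBC·D·D·CCB·A
    A ↦ DBC
    B ↦ CCB
    C ↦ D
    D ↦ A

A->DBC, B->CCB, C->D, D->A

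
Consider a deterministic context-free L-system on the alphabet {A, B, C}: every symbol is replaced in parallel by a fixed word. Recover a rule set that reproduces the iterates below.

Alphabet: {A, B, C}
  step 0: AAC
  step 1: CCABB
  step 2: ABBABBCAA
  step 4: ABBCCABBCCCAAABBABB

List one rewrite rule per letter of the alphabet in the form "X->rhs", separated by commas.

A->C, B->A, C->ABB

  step 1 ⇒ step 2: CCABB ⇒ ABB·ABB·C·A·A
    A ↦ C
    B ↦ A
    C ↦ ABB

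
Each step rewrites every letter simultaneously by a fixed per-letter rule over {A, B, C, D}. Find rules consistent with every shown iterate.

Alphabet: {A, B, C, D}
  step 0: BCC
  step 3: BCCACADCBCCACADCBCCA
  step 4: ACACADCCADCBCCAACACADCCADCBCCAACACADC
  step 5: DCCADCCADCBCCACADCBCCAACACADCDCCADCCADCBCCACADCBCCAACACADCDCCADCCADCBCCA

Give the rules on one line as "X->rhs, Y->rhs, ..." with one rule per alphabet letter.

A->DC, B->A, C->CA, D->BC

  step 4 ⇒ step 5: ACACADCCADCBCCAACACADCCADCBCCAACACADC ⇒ DC·CA·DC·CA·DC·BC·CA·CA·DC·BC·CA·A·CA·CA·DC·DC·CA·DC·CA·DC·BC·CA·CA·DC·BC·CA·A·CA·CA·DC·DC·CA·DC·CA·DC·BC·CA
    A ↦ DC
    B ↦ A
    C ↦ CA
    D ↦ BC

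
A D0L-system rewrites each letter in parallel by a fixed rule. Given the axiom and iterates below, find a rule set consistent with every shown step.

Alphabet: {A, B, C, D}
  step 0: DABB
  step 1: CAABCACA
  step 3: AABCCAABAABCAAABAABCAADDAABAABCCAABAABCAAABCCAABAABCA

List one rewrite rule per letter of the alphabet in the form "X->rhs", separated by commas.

A->AAB, B->CA, C->ADD, D->C

  step 0 ⇒ step 1: DABB ⇒ C·AAB·CA·CA
    A ↦ AAB
    B ↦ CA
    D ↦ C
    C ↦ ADD  (constrained at step 1)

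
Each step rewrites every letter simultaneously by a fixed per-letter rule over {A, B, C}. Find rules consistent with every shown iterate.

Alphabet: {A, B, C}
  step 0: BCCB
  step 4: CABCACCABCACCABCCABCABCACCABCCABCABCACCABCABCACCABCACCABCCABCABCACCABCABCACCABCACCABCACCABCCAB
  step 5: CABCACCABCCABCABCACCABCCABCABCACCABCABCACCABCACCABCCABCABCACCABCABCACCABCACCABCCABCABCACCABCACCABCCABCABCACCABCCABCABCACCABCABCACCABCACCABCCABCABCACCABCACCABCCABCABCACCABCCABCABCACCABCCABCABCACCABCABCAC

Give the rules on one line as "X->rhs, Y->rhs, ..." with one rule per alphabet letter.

A->C, B->AC, C->CAB

  step 4 ⇒ step 5: CABCACCABCACCABCCABCABCACCABCCABCABCACCABCABCACCABCACCABCCABCABCACCABCABCACCABCACCABCACCABCCAB ⇒ CAB·C·AC·CAB·C·CAB·CAB·C·AC·CAB·C·CAB·CAB·C·AC·CAB·CAB·C·AC·CAB·C·AC·CAB·C·CAB·CAB·C·AC·CAB·CAB·C·AC·CAB·C·AC·CAB·C·CAB·CAB·C·AC·CAB·C·AC·CAB·C·CAB·CAB·C·AC·CAB·C·CAB·CAB·C·AC·CAB·CAB·C·AC·CAB·C·AC·CAB·C·CAB·CAB·C·AC·CAB·C·AC·CAB·C·CAB·CAB·C·AC·CAB·C·CAB·CAB·C·AC·CAB·C·CAB·CAB·C·AC·CAB·CAB·C·AC
    A ↦ C
    B ↦ AC
    C ↦ CAB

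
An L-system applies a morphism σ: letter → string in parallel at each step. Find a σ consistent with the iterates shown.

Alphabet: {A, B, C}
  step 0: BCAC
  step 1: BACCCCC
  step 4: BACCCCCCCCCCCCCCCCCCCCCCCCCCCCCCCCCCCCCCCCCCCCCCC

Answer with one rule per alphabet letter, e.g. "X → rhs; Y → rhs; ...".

  step 0 ⇒ step 1: BCAC ⇒ BA·CC·C·CC
    A ↦ C
    B ↦ BA
    C ↦ CC

A->C, B->BA, C->CC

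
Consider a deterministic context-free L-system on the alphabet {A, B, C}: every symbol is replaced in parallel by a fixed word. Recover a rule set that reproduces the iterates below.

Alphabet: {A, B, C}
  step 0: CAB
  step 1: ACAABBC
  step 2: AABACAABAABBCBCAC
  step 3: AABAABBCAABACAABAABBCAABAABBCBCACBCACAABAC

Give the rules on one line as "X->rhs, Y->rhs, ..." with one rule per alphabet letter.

  step 2 ⇒ step 3: AABACAABAABBCBCAC ⇒ AAB·AAB·BC·AAB·AC·AAB·AAB·BC·AAB·AAB·BC·BC·AC·BC·AC·AAB·AC
    A ↦ AAB
    B ↦ BC
    C ↦ AC

A->AAB, B->BC, C->AC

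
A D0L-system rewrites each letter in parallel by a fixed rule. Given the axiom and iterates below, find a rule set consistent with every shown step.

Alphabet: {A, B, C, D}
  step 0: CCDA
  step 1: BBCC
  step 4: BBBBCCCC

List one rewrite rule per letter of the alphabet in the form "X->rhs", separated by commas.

  step 0 ⇒ step 1: CCDA ⇒ B·B·C·C
    A ↦ C
    C ↦ B
    D ↦ C
    B ↦ AD  (constrained at step 1)

A->C, B->AD, C->B, D->C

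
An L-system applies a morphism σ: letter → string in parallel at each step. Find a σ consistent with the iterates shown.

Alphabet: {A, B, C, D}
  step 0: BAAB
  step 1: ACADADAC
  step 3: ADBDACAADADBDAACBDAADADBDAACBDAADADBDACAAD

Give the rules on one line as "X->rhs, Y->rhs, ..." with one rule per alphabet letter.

  step 0 ⇒ step 1: BAAB ⇒ AC·AD·AD·AC
    A ↦ AD
    B ↦ AC
    C ↦ CA  (constrained at step 1)
    D ↦ BDA  (constrained at step 1)

A->AD, B->AC, C->CA, D->BDA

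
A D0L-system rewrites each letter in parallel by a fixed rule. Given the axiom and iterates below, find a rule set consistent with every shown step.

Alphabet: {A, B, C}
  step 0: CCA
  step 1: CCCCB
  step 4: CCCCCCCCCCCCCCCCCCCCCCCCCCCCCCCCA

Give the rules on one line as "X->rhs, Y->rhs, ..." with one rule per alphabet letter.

A->B, B->A, C->CC

  step 0 ⇒ step 1: CCA ⇒ CC·CC·B
    A ↦ B
    C ↦ CC
    B ↦ A  (constrained at step 1)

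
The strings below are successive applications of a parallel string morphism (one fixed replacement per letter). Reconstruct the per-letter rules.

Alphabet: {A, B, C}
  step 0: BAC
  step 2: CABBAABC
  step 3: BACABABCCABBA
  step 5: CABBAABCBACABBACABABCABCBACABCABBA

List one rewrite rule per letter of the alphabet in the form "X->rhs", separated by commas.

A->C, B->AB, C->BA

  step 2 ⇒ step 3: CABBAABC ⇒ BA·C·AB·AB·C·C·AB·BA
    A ↦ C
    B ↦ AB
    C ↦ BA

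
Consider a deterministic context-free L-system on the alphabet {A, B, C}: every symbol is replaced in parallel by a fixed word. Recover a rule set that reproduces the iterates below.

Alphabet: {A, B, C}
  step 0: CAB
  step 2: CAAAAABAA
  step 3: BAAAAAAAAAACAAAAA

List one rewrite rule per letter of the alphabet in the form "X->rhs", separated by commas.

A->AA, B->CA, C->B

  step 2 ⇒ step 3: CAAAAABAA ⇒ B·AA·AA·AA·AA·AA·CA·AA·AA
    A ↦ AA
    B ↦ CA
    C ↦ B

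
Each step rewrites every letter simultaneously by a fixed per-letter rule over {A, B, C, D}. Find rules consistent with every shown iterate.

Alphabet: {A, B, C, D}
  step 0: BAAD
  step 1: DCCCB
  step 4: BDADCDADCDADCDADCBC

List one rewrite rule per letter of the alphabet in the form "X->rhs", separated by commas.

  step 0 ⇒ step 1: BAAD ⇒ DC·C·C·B
    A ↦ C
    B ↦ DC
    D ↦ B
    C ↦ DA  (constrained at step 1)

A->C, B->DC, C->DA, D->B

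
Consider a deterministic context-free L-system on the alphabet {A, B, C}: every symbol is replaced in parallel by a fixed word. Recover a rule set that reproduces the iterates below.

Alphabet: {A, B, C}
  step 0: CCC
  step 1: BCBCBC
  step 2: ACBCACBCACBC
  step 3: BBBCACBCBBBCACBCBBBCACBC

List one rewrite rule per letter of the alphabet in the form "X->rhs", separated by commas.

  step 2 ⇒ step 3: ACBCACBCACBC ⇒ BB·BC·AC·BC·BB·BC·AC·BC·BB·BC·AC·BC
    A ↦ BB
    B ↦ AC
    C ↦ BC

A->BB, B->AC, C->BC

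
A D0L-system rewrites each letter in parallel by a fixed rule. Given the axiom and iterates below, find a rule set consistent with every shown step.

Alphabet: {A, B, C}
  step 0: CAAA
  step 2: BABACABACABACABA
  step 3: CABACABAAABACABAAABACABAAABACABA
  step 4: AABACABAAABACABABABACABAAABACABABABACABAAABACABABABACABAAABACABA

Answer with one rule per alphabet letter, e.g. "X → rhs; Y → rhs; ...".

A->BA, B->CA, C->AA

  step 3 ⇒ step 4: CABACABAAABACABAAABACABAAABACABA ⇒ AA·BA·CA·BA·AA·BA·CA·BA·BA·BA·CA·BA·AA·BA·CA·BA·BA·BA·CA·BA·AA·BA·CA·BA·BA·BA·CA·BA·AA·BA·CA·BA
    A ↦ BA
    B ↦ CA
    C ↦ AA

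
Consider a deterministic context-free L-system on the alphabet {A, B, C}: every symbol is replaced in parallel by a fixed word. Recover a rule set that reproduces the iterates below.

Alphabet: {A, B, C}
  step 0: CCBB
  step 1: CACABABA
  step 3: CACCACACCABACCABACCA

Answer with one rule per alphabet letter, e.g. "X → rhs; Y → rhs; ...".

A->C, B->BA, C->CA

  step 0 ⇒ step 1: CCBB ⇒ CA·CA·BA·BA
    B ↦ BA
    C ↦ CA
    A ↦ C  (constrained at step 1)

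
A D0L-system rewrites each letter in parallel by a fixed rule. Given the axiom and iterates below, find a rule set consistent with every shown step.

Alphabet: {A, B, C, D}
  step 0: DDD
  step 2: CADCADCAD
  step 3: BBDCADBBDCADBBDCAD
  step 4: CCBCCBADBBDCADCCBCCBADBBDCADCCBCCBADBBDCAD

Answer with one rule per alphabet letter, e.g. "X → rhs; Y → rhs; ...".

  step 3 ⇒ step 4: BBDCADBBDCADBBDCAD ⇒ CCB·CCB·AD·BBD·C·AD·CCB·CCB·AD·BBD·C·AD·CCB·CCB·AD·BBD·C·AD
    A ↦ C
    B ↦ CCB
    C ↦ BBD
    D ↦ AD

A->C, B->CCB, C->BBD, D->AD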